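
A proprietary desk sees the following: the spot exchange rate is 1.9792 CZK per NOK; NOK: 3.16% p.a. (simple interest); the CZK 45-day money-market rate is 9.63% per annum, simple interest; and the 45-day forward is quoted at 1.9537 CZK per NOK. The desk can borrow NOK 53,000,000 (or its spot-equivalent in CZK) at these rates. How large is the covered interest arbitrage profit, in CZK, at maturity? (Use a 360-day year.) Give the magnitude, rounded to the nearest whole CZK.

T = 45/360 years.
Invest the NOK and cover forward: 53,000,000 × 1.003950 × 1.9537 = CZK 103,955,107.10.
Convert at spot and invest in CZK: 53,000,000 × 1.9792 × 1.0120375 = CZK 106,160,304.86.
The quoted forward undervalues NOK, so borrow NOK, convert to CZK at spot, deposit the CZK at 9.63%, and buy NOK forward at 1.9537 to cover the loan.
The gap between the two covered legs is CZK 2,205,198.

CZK 2,205,198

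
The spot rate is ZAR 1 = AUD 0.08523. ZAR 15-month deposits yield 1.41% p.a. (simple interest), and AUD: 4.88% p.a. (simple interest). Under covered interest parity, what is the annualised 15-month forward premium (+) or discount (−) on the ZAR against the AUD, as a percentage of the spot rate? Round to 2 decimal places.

+3.41%

T = 15/12 years.
No-arbitrage forward: 0.08523 × 1.061000 / 1.017625 = 0.08886282 AUD/ZAR.
(F − S)/S ÷ T = (0.08886282 − 0.08523)/0.08523/(15/12) = 0.034099 → 3.41%.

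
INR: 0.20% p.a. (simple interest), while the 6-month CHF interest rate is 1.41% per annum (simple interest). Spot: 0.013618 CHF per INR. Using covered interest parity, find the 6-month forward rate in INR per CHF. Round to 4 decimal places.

72.9911

T = 6/12 years.
Growth of 1 CHF over T: 1 + 0.0141×6/12 = 1.007050.
INR growth factor: 1 + 0.0020×6/12 = 1.001000.
Forward (CHF per INR) = 0.013618 × 1.007050 / 1.001000 = 0.013700307.
Quoted the other way: 1/0.013700307 = 72.9911 INR per CHF.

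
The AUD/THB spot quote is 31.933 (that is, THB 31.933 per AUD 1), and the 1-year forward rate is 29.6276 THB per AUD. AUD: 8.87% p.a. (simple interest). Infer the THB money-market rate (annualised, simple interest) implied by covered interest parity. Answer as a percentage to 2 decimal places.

T = 1 year.
CIP gives F = S · g_THB/g_AUD, so g_THB/g_AUD = 29.6276/31.933 = 0.9278051.
The AUD side grows by 1 + 0.0887×1 = 1.088700.
So the THB growth factor = 1.0101014.
r = (1.0101014 − 1)/1 = 0.010101 → 1.01%.

1.01%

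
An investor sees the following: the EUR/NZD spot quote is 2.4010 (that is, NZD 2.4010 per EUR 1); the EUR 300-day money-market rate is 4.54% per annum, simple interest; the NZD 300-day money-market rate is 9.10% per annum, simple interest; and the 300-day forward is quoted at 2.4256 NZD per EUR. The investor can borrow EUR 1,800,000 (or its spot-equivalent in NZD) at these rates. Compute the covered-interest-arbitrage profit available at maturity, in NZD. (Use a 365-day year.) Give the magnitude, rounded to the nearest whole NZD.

T = 300/365 years.
Route A — deposit EUR, sell forward: 1,800,000 × 1.037315068 × 2.4256 = NZD 4,529,000.57.
Route B — convert at spot, deposit NZD: 1,800,000 × 2.4010 × 1.074794521 = NZD 4,645,046.96.
The quoted forward undervalues EUR, so borrow EUR, convert to NZD at spot, deposit the NZD at 9.10%, and buy EUR forward at 2.4256 to cover the loan.
Profit = 4,645,046.96 − 4,529,000.57 = NZD 116,046.

NZD 116,046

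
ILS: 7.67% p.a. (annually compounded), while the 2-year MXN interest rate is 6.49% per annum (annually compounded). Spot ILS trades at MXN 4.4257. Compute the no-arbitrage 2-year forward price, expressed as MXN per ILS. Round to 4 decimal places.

4.3292

T = 2 years.
MXN growth factor: (1 + 0.0649)^2 = 1.134012.
ILS accumulates by (1 + 0.0767)^2 = 1.1592829.
Forward (MXN per ILS) = 4.4257 × 1.134012 / 1.1592829 = 4.329225.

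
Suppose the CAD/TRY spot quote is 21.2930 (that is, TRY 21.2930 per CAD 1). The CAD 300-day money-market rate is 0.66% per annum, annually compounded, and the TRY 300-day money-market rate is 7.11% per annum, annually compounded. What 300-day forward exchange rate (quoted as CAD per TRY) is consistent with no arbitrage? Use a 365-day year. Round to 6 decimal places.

T = 300/365 years.
TRY growth factor: (1 + 0.0711)^(300/365) = 1.0580783.
CAD growth factor: (1 + 0.0066)^(300/365) = 1.0054215.
CIP: F = S · (grow TRY)/(grow CAD) = 21.293 × 1.0580783/1.0054215 = 22.40818 TRY per CAD.
Quoted the other way: 1/22.40818 = 0.044627 CAD per TRY.

0.044627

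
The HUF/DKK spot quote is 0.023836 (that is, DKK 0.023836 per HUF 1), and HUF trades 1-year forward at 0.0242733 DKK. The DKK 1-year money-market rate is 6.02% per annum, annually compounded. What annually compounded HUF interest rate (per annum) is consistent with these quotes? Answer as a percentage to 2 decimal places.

T = 1 year.
CIP gives F = S · g_DKK/g_HUF, so g_DKK/g_HUF = 0.0242733/0.023836 = 1.0183462.
The DKK side grows by (1 + 0.0602)^1 = 1.060200.
So the HUF growth factor = 1.0410998.
Annualise: 1.0410998^(1/1) − 1 = 0.041100 = 4.11%.

4.11%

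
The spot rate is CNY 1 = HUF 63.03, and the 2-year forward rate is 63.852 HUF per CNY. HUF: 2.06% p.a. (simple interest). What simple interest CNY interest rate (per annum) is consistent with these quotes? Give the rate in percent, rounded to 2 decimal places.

T = 2 years.
F/S = 63.852/63.03 = 1.0130414 = (growth of HUF) / (growth of CNY).
HUF growth factor: 1 + 0.0206×2 = 1.041200.
That pins the CNY growth at 1.0277961.
r = (1.0277961 − 1)/2 = 0.013898 → 1.39%.

1.39%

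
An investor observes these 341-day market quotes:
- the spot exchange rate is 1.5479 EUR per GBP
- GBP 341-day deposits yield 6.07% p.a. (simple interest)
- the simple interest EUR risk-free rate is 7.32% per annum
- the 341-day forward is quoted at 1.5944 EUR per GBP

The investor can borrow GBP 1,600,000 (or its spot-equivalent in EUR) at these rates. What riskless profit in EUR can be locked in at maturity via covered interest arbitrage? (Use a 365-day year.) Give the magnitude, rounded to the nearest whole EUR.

EUR 49,697

T = 341/365 years.
Route A — deposit GBP, sell forward: 1,600,000 × 1.056708767 × 1.5944 = EUR 2,695,706.33.
Route B — convert at spot, deposit EUR: 1,600,000 × 1.5479 × 1.068386849 = EUR 2,646,009.61.
The quoted forward overvalues GBP, so borrow EUR, buy GBP at spot, deposit the GBP at 6.07%, and sell the proceeds forward at 1.5944.
Arbitrage profit = |2,695,706.33 − 2,646,009.61| = EUR 49,697.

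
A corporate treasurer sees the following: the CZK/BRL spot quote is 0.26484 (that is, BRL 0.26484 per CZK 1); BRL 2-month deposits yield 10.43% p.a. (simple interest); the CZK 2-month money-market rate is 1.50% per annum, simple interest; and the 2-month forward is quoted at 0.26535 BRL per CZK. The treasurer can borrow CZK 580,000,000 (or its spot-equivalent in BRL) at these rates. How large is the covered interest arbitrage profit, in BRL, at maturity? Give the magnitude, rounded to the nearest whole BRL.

T = 2/12 years.
Route A — deposit CZK, sell forward: 580,000,000 × 1.002500 × 0.26535 = BRL 154,287,757.50.
Route B — convert at spot, deposit BRL: 580,000,000 × 0.26484 × 1.01738333333 = BRL 156,277,405.16.
The quoted forward undervalues CZK, so borrow CZK, convert to BRL at spot, deposit the BRL at 10.43%, and buy CZK forward at 0.26535 to cover the loan.
Profit = 156,277,405.16 − 154,287,757.50 = BRL 1,989,648.

BRL 1,989,648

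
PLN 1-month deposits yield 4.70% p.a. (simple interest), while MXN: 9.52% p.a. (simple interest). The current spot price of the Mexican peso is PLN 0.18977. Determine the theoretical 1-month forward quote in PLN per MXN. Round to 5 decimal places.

0.18901

T = 1/12 years.
PLN growth factor: 1 + 0.0470×1/12 = 1.0039167.
Growth of 1 MXN over T: 1 + 0.0952×1/12 = 1.0079333.
CIP: F = S · (grow PLN)/(grow MXN) = 0.18977 × 1.0039167/1.0079333 = 0.1890138 PLN per MXN.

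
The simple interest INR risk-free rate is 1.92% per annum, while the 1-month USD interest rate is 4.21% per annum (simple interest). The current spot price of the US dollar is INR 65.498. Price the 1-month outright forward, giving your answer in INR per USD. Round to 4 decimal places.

65.3734

T = 1/12 years.
INR accumulates by 1 + 0.0192×1/12 = 1.001600.
USD growth factor: 1 + 0.0421×1/12 = 1.00350833.
Forward (INR per USD) = 65.498 × 1.001600 / 1.00350833 = 65.373445.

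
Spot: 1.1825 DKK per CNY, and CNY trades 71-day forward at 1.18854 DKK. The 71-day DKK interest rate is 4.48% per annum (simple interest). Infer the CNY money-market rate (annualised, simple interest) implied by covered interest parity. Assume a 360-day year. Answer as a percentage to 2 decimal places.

T = 71/360 years.
By CIP, F/S equals the DKK-to-CNY growth ratio: 1.18854/1.1825 = 1.0051078.
The DKK side grows by 1 + 0.0448×71/360 = 1.0088356.
So the CNY growth factor = 1.0037089.
r = (1.0037089 − 1)/(71/360) = 0.018806 → 1.88%.

1.88%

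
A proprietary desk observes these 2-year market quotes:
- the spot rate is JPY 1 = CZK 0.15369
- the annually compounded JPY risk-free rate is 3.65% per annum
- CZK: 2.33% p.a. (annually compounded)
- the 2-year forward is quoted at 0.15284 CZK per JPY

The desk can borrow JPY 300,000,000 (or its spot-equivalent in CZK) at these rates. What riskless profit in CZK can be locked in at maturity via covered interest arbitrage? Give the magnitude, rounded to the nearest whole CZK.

CZK 979,665

T = 2 years.
Keep in JPY, deliver into the forward: 300,000,000·1.07433225·0.15284 = CZK 49,260,282.33.
Swap to CZK now, deposit: 300,000,000·0.15369·1.04714289 = CZK 48,280,617.23.
The quoted forward overvalues JPY, so borrow CZK, buy JPY at spot, deposit the JPY at 3.65%, and sell the proceeds forward at 0.15284.
The gap between the two covered legs is CZK 979,665.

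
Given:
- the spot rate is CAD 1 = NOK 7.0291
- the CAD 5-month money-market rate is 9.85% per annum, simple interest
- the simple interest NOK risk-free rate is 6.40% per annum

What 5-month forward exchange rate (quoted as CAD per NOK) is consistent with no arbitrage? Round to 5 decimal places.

0.14426

T = 5/12 years.
NOK growth factor: 1 + 0.0640×5/12 = 1.0266667.
CAD accumulates by 1 + 0.0985×5/12 = 1.0410417.
Forward (NOK per CAD) = 7.0291 × 1.0266667 / 1.0410417 = 6.932040.
Invert for CAD per NOK: 1 / 6.932040 = 0.14426.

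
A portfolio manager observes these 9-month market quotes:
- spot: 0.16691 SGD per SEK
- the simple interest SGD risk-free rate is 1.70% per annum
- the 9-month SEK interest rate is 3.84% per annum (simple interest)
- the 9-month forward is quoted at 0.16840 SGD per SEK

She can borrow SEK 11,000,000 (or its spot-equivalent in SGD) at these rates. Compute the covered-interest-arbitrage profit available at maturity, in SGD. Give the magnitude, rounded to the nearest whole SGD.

T = 9/12 years.
Keep in SEK, deliver into the forward: 11,000,000·1.028800·0.16840 = SGD 1,905,749.12.
Swap to SGD now, deposit: 11,000,000·0.16691·1.012750 = SGD 1,859,419.13.
The quoted forward overvalues SEK, so borrow SGD, buy SEK at spot, deposit the SEK at 3.84%, and sell the proceeds forward at 0.16840.
The gap between the two covered legs is SGD 46,330.

SGD 46,330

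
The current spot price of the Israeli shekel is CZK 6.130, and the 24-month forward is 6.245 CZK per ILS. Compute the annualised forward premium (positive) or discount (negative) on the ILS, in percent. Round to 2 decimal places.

+0.94%

T = 2 years.
Period premium: (6.245 − 6.13)/6.13 = 0.0187602.
Per annum: 0.0187602 / 2 = 0.009380 = 0.94%.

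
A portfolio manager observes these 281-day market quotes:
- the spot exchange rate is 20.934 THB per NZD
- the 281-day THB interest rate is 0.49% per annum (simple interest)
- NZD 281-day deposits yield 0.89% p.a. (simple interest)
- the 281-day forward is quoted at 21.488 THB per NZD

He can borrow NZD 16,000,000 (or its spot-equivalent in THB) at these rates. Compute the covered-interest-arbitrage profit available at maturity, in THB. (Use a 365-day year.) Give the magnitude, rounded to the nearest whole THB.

THB 9,956,178

T = 281/365 years.
Keep in NZD, deliver into the forward: 16,000,000·1.00685178082·21.488 = THB 346,163,697.06.
Swap to THB now, deposit: 16,000,000·20.934·1.00377232877 = THB 336,207,518.89.
The quoted forward overvalues NZD, so borrow THB, buy NZD at spot, deposit the NZD at 0.89%, and sell the proceeds forward at 21.488.
The gap between the two covered legs is THB 9,956,178.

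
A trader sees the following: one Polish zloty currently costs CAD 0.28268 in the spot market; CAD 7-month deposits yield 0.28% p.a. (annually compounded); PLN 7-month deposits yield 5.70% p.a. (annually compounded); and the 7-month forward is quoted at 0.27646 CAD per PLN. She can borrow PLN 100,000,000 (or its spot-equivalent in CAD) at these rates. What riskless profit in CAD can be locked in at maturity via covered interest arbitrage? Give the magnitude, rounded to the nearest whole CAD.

T = 7/12 years.
Invest the PLN and cover forward: 100,000,000 × 1.0328654318 × 0.27646 = CAD 28,554,597.73.
Convert at spot and invest in CAD: 100,000,000 × 0.28268 × 1.0016323818 = CAD 28,314,144.17.
The quoted forward overvalues PLN, so borrow CAD, buy PLN at spot, deposit the PLN at 5.70%, and sell the proceeds forward at 0.27646.
The gap between the two covered legs is CAD 240,454.

CAD 240,454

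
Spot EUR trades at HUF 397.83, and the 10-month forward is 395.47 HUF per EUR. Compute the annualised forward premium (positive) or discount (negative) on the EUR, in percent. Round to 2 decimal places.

-0.71%

T = 10/12 years.
EUR trades forward at -0.59322% vs spot over the period.
×(1/T) gives -0.71% p.a.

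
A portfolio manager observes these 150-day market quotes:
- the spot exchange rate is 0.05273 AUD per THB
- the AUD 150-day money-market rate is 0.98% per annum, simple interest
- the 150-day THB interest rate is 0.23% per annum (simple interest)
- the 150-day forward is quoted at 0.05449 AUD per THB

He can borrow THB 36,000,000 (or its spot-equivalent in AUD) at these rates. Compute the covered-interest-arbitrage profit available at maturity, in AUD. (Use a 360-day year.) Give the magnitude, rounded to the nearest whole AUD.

T = 150/360 years.
Keep in THB, deliver into the forward: 36,000,000·1.000958333·0.05449 = AUD 1,963,519.90.
Swap to AUD now, deposit: 36,000,000·0.05273·1.004083333 = AUD 1,906,031.31.
The quoted forward overvalues THB, so borrow AUD, buy THB at spot, deposit the THB at 0.23%, and sell the proceeds forward at 0.05449.
Profit = 1,963,519.90 − 1,906,031.31 = AUD 57,489.

AUD 57,489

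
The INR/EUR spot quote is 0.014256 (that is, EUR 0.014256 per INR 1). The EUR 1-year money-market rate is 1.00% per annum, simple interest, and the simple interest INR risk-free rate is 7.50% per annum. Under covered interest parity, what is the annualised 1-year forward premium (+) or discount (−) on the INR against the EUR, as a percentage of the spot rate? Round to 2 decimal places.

T = 1 year.
No-arbitrage forward: 0.014256 × 1.010000 / 1.075000 = 0.013394009 EUR/INR.
(F − S)/S ÷ T = (0.013394009 − 0.014256)/0.014256/1 = -0.060465 → -6.05%.

-6.05%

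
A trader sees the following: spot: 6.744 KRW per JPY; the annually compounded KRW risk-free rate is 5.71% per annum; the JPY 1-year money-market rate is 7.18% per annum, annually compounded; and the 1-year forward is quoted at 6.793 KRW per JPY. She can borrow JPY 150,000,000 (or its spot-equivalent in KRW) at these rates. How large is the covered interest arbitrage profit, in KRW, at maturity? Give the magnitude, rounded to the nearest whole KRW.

T = 1 year.
Invest the JPY and cover forward: 150,000,000 × 1.071800 × 6.793 = KRW 1,092,110,610.00.
Convert at spot and invest in KRW: 150,000,000 × 6.744 × 1.057100 = KRW 1,069,362,360.00.
The quoted forward overvalues JPY, so borrow KRW, buy JPY at spot, deposit the JPY at 7.18%, and sell the proceeds forward at 6.793.
Profit = 1,092,110,610.00 − 1,069,362,360.00 = KRW 22,748,250.

KRW 22,748,250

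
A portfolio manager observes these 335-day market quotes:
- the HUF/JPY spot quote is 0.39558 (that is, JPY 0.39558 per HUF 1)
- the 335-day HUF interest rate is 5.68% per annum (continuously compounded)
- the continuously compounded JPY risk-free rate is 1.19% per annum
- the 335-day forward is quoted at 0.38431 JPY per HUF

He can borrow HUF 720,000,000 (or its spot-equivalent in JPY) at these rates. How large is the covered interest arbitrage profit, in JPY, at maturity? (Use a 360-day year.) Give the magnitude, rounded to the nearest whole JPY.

T = 335/360 years.
Route A — deposit HUF, sell forward: 720,000,000 × 1.05427734961 × 0.38431 = JPY 291,721,916.32.
Route B — convert at spot, deposit JPY: 720,000,000 × 0.39558 × 1.01113515049 = JPY 287,989,086.84.
The quoted forward overvalues HUF, so borrow JPY, buy HUF at spot, deposit the HUF at 5.68%, and sell the proceeds forward at 0.38431.
Arbitrage profit = |291,721,916.32 − 287,989,086.84| = JPY 3,732,829.

JPY 3,732,829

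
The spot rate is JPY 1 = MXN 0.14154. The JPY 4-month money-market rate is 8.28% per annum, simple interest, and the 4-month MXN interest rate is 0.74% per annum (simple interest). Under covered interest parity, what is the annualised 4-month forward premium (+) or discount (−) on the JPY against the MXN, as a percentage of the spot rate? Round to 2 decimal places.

T = 4/12 years.
F = S · g_MXN/g_JPY = 0.14154 × 1.0024667/1.027600 = 0.13807818.
Annualised premium = (F − S)/S × (1/T) = (0.13807818 − 0.14154)/0.14154 ÷ (4/12) = -7.34%.

-7.34%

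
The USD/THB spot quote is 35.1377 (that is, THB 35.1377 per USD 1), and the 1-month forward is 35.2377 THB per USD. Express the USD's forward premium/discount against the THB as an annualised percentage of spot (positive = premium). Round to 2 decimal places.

T = 1/12 years.
(F − S)/S = (35.2377 − 35.1377)/35.1377 = 0.0028459.
×(1/T) gives 3.42% p.a.

+3.42%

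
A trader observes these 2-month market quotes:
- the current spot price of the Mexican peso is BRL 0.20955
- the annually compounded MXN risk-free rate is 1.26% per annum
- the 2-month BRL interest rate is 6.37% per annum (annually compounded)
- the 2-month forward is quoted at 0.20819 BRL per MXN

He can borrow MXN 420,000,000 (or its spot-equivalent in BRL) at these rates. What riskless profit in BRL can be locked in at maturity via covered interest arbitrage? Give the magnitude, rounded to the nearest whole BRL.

T = 2/12 years.
Invest the MXN and cover forward: 420,000,000 × 1.0020890591 × 0.20819 = BRL 87,622,466.91.
Convert at spot and invest in BRL: 420,000,000 × 0.20955 × 1.0103453799 = BRL 88,921,507.23.
The quoted forward undervalues MXN, so borrow MXN, convert to BRL at spot, deposit the BRL at 6.37%, and buy MXN forward at 0.20819 to cover the loan.
Profit = 88,921,507.23 − 87,622,466.91 = BRL 1,299,040.

BRL 1,299,040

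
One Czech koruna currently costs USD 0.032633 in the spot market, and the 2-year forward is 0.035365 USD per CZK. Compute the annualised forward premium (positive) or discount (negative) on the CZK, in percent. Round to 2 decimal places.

+4.19%

T = 2 years.
Period premium: (0.035365 − 0.032633)/0.032633 = 0.0837189.
×(1/T) gives 4.19% p.a.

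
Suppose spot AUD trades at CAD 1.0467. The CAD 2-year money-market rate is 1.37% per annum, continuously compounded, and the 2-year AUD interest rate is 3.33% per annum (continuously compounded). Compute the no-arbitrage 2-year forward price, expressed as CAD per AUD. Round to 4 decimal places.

1.0065

T = 2 years.
CAD accumulates by e^(0.0137×2) = 1.0277788.
Growth of 1 AUD over T: e^(0.0333×2) = 1.0688678.
Forward (CAD per AUD) = 1.0467 × 1.0277788 / 1.0688678 = 1.006463.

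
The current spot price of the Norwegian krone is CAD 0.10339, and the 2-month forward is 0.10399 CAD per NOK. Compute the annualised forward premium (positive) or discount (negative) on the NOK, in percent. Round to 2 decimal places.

+3.48%

T = 2/12 years.
(F − S)/S = (0.10399 − 0.10339)/0.10339 = 0.0058033.
×(1/T) gives 3.48% p.a.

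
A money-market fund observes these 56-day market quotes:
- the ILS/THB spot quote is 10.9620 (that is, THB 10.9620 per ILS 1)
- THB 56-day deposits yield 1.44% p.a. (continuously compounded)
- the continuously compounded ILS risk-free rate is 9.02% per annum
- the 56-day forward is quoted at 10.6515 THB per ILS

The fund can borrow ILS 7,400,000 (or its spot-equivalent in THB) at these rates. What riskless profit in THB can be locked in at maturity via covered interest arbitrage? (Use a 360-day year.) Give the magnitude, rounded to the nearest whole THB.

T = 56/360 years.
Route A — deposit ILS, sell forward: 7,400,000 × 1.0141300092 × 10.6515 = THB 79,934,842.87.
Route B — convert at spot, deposit THB: 7,400,000 × 10.9620 × 1.0022425107 = THB 81,300,709.78.
The quoted forward undervalues ILS, so borrow ILS, convert to THB at spot, deposit the THB at 1.44%, and buy ILS forward at 10.6515 to cover the loan.
Profit = 81,300,709.78 − 79,934,842.87 = THB 1,365,867.

THB 1,365,867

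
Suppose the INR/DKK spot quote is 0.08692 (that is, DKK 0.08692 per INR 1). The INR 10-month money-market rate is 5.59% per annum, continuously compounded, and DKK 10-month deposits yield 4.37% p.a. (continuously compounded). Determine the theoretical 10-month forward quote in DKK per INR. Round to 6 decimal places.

T = 10/12 years.
DKK growth factor: e^(0.0437×10/12) = 1.0370879.
Growth of 1 INR over T: e^(0.0559×10/12) = 1.0476854.
CIP: F = S · (grow DKK)/(grow INR) = 0.08692 × 1.0370879/1.0476854 = 0.08604079 DKK per INR.

0.086041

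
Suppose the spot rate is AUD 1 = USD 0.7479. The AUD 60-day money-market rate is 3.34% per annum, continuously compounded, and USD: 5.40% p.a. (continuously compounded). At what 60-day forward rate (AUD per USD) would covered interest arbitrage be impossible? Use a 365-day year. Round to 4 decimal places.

T = 60/365 years.
Growth of 1 USD over T: e^(0.0540×60/365) = 1.0089162.
AUD growth factor: e^(0.0334×60/365) = 1.0055055.
Forward (USD per AUD) = 0.7479 × 1.0089162 / 1.0055055 = 0.7504369.
Quoted the other way: 1/0.7504369 = 1.3326 AUD per USD.

1.3326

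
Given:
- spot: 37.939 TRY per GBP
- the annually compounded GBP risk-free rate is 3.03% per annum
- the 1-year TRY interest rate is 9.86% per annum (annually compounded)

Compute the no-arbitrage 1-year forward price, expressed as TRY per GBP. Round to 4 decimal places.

40.4540

T = 1 year.
TRY accumulates by (1 + 0.0986)^1 = 1.098600.
GBP accumulates by (1 + 0.0303)^1 = 1.030300.
So F = 37.939 × 1.098600 / 1.030300 = 40.454028 (TRY/GBP).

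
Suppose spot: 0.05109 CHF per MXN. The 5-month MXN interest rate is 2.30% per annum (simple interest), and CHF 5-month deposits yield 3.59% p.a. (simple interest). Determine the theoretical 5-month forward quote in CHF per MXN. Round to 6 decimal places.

0.051362

T = 5/12 years.
CHF growth factor: 1 + 0.0359×5/12 = 1.0149583.
MXN accumulates by 1 + 0.0230×5/12 = 1.0095833.
So F = 0.05109 × 1.0149583 / 1.0095833 = 0.05136200 (CHF/MXN).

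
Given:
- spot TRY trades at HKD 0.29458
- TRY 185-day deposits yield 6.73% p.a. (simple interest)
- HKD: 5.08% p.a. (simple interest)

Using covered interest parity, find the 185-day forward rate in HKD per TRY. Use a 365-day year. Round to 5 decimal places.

0.29220

T = 185/365 years.
Growth of 1 HKD over T: 1 + 0.0508×185/365 = 1.0257479.
TRY accumulates by 1 + 0.0673×185/365 = 1.034111.
Forward (HKD per TRY) = 0.29458 × 1.0257479 / 1.034111 = 0.2921977.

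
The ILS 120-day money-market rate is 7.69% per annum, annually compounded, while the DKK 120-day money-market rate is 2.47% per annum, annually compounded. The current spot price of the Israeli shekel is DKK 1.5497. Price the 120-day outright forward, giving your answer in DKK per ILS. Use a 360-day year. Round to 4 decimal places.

T = 120/360 years.
DKK accumulates by (1 + 0.0247)^(120/360) = 1.0081665.
ILS growth factor: (1 + 0.0769)^(120/360) = 1.025003.
Forward (DKK per ILS) = 1.5497 × 1.0081665 / 1.025003 = 1.524245.

1.5242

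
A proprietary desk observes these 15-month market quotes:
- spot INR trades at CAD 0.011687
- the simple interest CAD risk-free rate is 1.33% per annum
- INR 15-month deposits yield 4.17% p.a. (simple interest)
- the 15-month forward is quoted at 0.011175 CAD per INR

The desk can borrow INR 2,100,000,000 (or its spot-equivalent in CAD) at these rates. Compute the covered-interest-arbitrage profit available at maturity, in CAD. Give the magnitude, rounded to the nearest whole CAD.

CAD 259,979

T = 15/12 years.
Keep in INR, deliver into the forward: 2,100,000,000·1.052125·0.011175 = CAD 24,690,743.44.
Swap to CAD now, deposit: 2,100,000,000·0.011687·1.016625 = CAD 24,950,722.39.
The quoted forward undervalues INR, so borrow INR, convert to CAD at spot, deposit the CAD at 1.33%, and buy INR forward at 0.011175 to cover the loan.
The gap between the two covered legs is CAD 259,979.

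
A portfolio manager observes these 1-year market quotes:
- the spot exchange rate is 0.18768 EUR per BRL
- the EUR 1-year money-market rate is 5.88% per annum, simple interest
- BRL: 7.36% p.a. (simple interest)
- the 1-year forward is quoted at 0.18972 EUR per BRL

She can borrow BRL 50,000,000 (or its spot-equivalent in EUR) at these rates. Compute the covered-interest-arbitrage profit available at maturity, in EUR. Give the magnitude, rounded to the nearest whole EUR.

EUR 248,390

T = 1 year.
Invest the BRL and cover forward: 50,000,000 × 1.073600 × 0.18972 = EUR 10,184,169.60.
Convert at spot and invest in EUR: 50,000,000 × 0.18768 × 1.058800 = EUR 9,935,779.20.
The quoted forward overvalues BRL, so borrow EUR, buy BRL at spot, deposit the BRL at 7.36%, and sell the proceeds forward at 0.18972.
The gap between the two covered legs is EUR 248,390.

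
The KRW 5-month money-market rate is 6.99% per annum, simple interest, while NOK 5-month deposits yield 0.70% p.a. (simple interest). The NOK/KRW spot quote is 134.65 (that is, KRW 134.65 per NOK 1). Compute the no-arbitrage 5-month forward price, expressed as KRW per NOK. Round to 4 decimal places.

T = 5/12 years.
Growth of 1 KRW over T: 1 + 0.0699×5/12 = 1.029125.
NOK growth factor: 1 + 0.0070×5/12 = 1.002916667.
CIP: F = S · (grow KRW)/(grow NOK) = 134.65 × 1.029125/1.002916667 = 138.168689 KRW per NOK.

138.1687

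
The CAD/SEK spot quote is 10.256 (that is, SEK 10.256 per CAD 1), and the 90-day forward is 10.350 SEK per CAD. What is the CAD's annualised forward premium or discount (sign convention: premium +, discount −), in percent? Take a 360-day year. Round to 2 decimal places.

+3.67%

T = 90/360 years.
Period premium: (10.350 − 10.256)/10.256 = 0.0091654.
Annualise by dividing by T: 0.0091654 / (90/360) = 0.036662 → 3.67%.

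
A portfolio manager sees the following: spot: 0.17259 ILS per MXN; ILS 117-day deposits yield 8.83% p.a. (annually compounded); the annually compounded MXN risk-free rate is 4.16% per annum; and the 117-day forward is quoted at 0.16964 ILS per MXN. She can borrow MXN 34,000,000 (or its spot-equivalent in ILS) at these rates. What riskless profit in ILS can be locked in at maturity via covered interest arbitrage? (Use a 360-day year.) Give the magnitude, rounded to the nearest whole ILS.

ILS 187,004

T = 117/360 years.
Route A — deposit MXN, sell forward: 34,000,000 × 1.013334469 × 0.16964 = ILS 5,844,670.02.
Route B — convert at spot, deposit ILS: 34,000,000 × 0.17259 × 1.027882103 = ILS 6,031,673.85.
The quoted forward undervalues MXN, so borrow MXN, convert to ILS at spot, deposit the ILS at 8.83%, and buy MXN forward at 0.16964 to cover the loan.
Profit = 6,031,673.85 − 5,844,670.02 = ILS 187,004.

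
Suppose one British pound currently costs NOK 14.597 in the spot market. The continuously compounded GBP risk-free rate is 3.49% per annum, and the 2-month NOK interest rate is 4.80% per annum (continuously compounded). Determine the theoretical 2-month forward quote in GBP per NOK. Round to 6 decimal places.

0.068358

T = 2/12 years.
Growth of 1 NOK over T: e^(0.0480×2/12) = 1.0080321.
GBP accumulates by e^(0.0349×2/12) = 1.0058336.
CIP: F = S · (grow NOK)/(grow GBP) = 14.597 × 1.0080321/1.0058336 = 14.62891 NOK per GBP.
Invert for GBP per NOK: 1 / 14.62891 = 0.068358.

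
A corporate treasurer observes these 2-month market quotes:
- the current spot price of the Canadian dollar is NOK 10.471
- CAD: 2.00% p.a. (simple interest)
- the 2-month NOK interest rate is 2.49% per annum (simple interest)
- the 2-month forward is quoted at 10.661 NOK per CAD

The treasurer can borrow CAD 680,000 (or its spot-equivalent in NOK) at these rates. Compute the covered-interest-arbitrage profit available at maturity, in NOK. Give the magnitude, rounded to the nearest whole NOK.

NOK 123,816

T = 2/12 years.
Keep in CAD, deliver into the forward: 680,000·1.003333333·10.661 = NOK 7,273,644.93.
Swap to NOK now, deposit: 680,000·10.471·1.004150 = NOK 7,149,829.16.
The quoted forward overvalues CAD, so borrow NOK, buy CAD at spot, deposit the CAD at 2.00%, and sell the proceeds forward at 10.661.
Arbitrage profit = |7,273,644.93 − 7,149,829.16| = NOK 123,816.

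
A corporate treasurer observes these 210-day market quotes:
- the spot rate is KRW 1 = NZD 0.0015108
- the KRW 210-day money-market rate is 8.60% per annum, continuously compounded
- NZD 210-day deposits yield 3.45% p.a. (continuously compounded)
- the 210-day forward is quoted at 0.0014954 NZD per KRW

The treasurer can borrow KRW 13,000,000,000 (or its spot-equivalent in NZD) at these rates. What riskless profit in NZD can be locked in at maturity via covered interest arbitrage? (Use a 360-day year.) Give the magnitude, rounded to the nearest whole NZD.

NZD 400,660

T = 210/360 years.
Route A — deposit KRW, sell forward: 13,000,000,000 × 1.0514463228 × 0.0014954 = NZD 20,440,326.80.
Route B — convert at spot, deposit NZD: 13,000,000,000 × 0.0015108 × 1.0203288732 = NZD 20,039,667.20.
The quoted forward overvalues KRW, so borrow NZD, buy KRW at spot, deposit the KRW at 8.60%, and sell the proceeds forward at 0.0014954.
Arbitrage profit = |20,440,326.80 − 20,039,667.20| = NZD 400,660.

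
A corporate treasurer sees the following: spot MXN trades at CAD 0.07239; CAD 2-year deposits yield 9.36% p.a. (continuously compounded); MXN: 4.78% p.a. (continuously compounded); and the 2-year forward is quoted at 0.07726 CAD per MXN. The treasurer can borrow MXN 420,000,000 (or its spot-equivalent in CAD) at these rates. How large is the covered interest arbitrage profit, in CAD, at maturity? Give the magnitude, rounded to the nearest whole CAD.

T = 2 years.
Invest the MXN and cover forward: 420,000,000 × 1.1003188484 × 0.07726 = CAD 35,704,466.38.
Convert at spot and invest in CAD: 420,000,000 × 0.07239 × 1.2058684346 = CAD 36,662,982.71.
The quoted forward undervalues MXN, so borrow MXN, convert to CAD at spot, deposit the CAD at 9.36%, and buy MXN forward at 0.07726 to cover the loan.
The gap between the two covered legs is CAD 958,516.

CAD 958,516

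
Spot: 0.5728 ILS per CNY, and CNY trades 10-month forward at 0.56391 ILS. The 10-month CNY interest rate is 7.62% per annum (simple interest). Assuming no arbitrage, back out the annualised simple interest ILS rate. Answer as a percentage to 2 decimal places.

5.64%

T = 10/12 years.
By CIP, F/S equals the ILS-to-CNY growth ratio: 0.56391/0.5728 = 0.9844797.
CNY growth factor: 1 + 0.0762×10/12 = 1.063500.
So the ILS growth factor = 1.0469942.
(1.0469942 − 1)/T = 0.056393, i.e. 5.64%.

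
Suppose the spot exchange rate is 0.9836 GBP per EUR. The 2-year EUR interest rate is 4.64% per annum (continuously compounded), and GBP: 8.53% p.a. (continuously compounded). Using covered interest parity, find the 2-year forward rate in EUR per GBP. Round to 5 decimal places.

T = 2 years.
GBP accumulates by e^(0.0853×2) = 1.1860162.
EUR growth factor: e^(0.0464×2) = 1.0972423.
Forward (GBP per EUR) = 0.9836 × 1.1860162 / 1.0972423 = 1.063180.
Invert for EUR per GBP: 1 / 1.063180 = 0.94057.

0.94057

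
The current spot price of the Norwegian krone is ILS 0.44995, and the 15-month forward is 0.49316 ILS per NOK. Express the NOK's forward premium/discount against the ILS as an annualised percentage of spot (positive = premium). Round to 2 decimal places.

T = 15/12 years.
Period premium: (0.49316 − 0.44995)/0.44995 = 0.0960329.
Per annum: 0.0960329 / (15/12) = 0.076826 = 7.68%.

+7.68%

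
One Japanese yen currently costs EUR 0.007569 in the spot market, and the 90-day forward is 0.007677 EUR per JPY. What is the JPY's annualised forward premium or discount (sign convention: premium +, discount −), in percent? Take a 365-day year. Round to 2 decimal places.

+5.79%

T = 90/365 years.
(F − S)/S = (0.007677 − 0.007569)/0.007569 = 0.0142687.
×(1/T) gives 5.79% p.a.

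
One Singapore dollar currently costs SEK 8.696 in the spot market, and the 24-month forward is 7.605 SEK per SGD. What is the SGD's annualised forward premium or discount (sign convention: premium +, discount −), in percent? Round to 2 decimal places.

-6.27%

T = 2 years.
(F − S)/S = (7.605 − 8.696)/8.696 = -0.1254600.
Per annum: -0.1254600 / 2 = -0.062730 = -6.27%.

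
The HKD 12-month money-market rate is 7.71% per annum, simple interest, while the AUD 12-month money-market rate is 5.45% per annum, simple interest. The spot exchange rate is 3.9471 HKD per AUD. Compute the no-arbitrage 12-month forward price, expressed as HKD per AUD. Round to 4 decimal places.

T = 1 year.
HKD accumulates by 1 + 0.0771×1 = 1.077100.
AUD growth factor: 1 + 0.0545×1 = 1.054500.
CIP: F = S · (grow HKD)/(grow AUD) = 3.9471 × 1.077100/1.054500 = 4.031694 HKD per AUD.

4.0317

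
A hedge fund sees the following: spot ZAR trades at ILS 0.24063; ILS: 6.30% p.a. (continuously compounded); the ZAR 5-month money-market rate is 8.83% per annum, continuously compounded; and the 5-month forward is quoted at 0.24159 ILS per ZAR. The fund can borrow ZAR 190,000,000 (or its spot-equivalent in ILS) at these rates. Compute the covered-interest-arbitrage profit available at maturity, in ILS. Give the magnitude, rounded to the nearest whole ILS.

T = 5/12 years.
Keep in ZAR, deliver into the forward: 190,000,000·1.0374768573·0.24159 = ILS 47,622,366.45.
Swap to ILS now, deposit: 190,000,000·0.24063·1.0265975658 = ILS 46,935,732.73.
The quoted forward overvalues ZAR, so borrow ILS, buy ZAR at spot, deposit the ZAR at 8.83%, and sell the proceeds forward at 0.24159.
Arbitrage profit = |47,622,366.45 − 46,935,732.73| = ILS 686,634.

ILS 686,634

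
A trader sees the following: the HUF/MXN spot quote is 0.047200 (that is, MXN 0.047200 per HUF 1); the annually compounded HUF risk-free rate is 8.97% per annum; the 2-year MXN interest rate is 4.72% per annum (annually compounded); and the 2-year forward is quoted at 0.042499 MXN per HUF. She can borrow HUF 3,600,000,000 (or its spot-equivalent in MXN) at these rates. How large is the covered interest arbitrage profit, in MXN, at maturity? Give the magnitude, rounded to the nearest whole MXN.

T = 2 years.
Route A — deposit HUF, sell forward: 3,600,000,000 × 1.18744609 × 0.042499 = MXN 181,674,976.96.
Route B — convert at spot, deposit MXN: 3,600,000,000 × 0.047200 × 1.09662784 = MXN 186,339,002.57.
The quoted forward undervalues HUF, so borrow HUF, convert to MXN at spot, deposit the MXN at 4.72%, and buy HUF forward at 0.042499 to cover the loan.
Profit = 186,339,002.57 − 181,674,976.96 = MXN 4,664,026.

MXN 4,664,026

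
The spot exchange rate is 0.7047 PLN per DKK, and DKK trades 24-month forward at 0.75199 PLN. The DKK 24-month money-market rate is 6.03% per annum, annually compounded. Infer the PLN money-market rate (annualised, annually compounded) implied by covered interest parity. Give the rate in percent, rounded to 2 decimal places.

9.53%

T = 2 years.
CIP gives F = S · g_PLN/g_DKK, so g_PLN/g_DKK = 0.75199/0.7047 = 1.0671066.
DKK growth factor: (1 + 0.0603)^2 = 1.1242361.
So the PLN growth factor = 1.1996798.
Annualise: 1.1996798^(1/2) − 1 = 0.095299 = 9.53%.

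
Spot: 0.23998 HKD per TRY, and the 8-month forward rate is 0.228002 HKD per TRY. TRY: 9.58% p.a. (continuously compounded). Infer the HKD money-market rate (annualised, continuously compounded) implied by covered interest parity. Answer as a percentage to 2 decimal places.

T = 8/12 years.
CIP gives F = S · g_HKD/g_TRY, so g_HKD/g_TRY = 0.228002/0.23998 = 0.9500875.
The TRY side grows by e^(0.0958×8/12) = 1.0659503.
That pins the HKD growth at 1.0127461.
Take logs: ln 1.0127461 / (8/12) = 0.018998, so 1.90%.

1.90%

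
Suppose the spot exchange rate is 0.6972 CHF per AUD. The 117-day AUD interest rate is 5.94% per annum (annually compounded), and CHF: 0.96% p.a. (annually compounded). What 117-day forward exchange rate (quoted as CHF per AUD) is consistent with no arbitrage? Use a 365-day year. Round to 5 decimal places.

0.68652

T = 117/365 years.
Growth of 1 CHF over T: (1 + 0.0096)^(117/365) = 1.0030673.
AUD accumulates by (1 + 0.0594)^(117/365) = 1.0186686.
So F = 0.6972 × 1.0030673 / 1.0186686 = 0.6865221 (CHF/AUD).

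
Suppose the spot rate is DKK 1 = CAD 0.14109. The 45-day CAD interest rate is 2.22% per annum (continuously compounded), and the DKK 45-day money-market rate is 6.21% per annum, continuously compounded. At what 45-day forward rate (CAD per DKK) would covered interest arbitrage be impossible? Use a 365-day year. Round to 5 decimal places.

T = 45/365 years.
CAD growth factor: e^(0.0222×45/365) = 1.0027407.
DKK accumulates by e^(0.0621×45/365) = 1.0076855.
CIP: F = S · (grow CAD)/(grow DKK) = 0.14109 × 1.0027407/1.0076855 = 0.1403977 CAD per DKK.

0.14040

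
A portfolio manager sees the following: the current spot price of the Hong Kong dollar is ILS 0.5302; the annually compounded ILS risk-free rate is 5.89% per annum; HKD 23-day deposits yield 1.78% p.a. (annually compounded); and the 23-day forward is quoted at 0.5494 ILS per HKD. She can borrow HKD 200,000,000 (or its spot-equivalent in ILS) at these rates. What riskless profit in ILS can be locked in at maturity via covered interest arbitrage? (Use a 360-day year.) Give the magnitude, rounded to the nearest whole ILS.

T = 23/360 years.
Keep in HKD, deliver into the forward: 200,000,000·1.00112785502·0.5494 = ILS 110,003,928.71.
Swap to ILS now, deposit: 200,000,000·0.5302·1.00366309437 = ILS 106,428,434.53.
The quoted forward overvalues HKD, so borrow ILS, buy HKD at spot, deposit the HKD at 1.78%, and sell the proceeds forward at 0.5494.
Arbitrage profit = |110,003,928.71 − 106,428,434.53| = ILS 3,575,494.

ILS 3,575,494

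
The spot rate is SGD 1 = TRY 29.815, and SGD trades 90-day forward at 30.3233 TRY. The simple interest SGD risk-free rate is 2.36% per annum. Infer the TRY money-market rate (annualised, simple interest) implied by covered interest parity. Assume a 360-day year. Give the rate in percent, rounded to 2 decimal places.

T = 90/360 years.
By CIP, F/S equals the TRY-to-SGD growth ratio: 30.3233/29.815 = 1.0170485.
SGD growth factor: 1 + 0.0236×90/360 = 1.005900.
Hence g_TRY = 1.0230491.
r = (1.0230491 − 1)/(90/360) = 0.092196 → 9.22%.

9.22%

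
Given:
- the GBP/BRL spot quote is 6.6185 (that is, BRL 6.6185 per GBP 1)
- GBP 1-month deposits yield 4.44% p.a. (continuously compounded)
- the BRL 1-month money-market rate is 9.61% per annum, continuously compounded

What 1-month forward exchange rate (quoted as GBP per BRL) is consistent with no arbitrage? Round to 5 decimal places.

T = 1/12 years.
Growth of 1 BRL over T: e^(0.0961×1/12) = 1.0080405.
Growth of 1 GBP over T: e^(0.0444×1/12) = 1.0037069.
CIP: F = S · (grow BRL)/(grow GBP) = 6.6185 × 1.0080405/1.0037069 = 6.647076 BRL per GBP.
Invert for GBP per BRL: 1 / 6.647076 = 0.15044.

0.15044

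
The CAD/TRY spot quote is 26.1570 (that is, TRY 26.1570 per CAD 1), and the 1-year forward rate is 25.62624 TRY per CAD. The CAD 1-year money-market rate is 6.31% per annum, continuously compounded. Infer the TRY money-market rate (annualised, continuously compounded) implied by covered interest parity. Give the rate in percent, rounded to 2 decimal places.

T = 1 year.
CIP gives F = S · g_TRY/g_CAD, so g_TRY/g_CAD = 25.62624/26.157 = 0.9797087.
CAD growth factor: e^(0.0631×1) = 1.0651333.
So the TRY growth factor = 1.0435204.
Take logs: ln 1.0435204 / 1 = 0.042600, so 4.26%.

4.26%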